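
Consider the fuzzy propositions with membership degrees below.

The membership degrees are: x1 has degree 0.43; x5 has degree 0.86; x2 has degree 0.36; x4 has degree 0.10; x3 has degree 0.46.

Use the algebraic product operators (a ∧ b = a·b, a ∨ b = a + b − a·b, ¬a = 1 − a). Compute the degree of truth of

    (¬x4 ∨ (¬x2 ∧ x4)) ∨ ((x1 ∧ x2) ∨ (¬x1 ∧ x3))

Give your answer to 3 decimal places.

¬x4 = 1 − 0.1000 = 0.9000
¬x2 = 1 − 0.3600 = 0.6400
¬x2 ∧ x4 = a·b on (0.6400, 0.1000) = 0.0640
¬x4 ∨ (¬x2 ∧ x4) = a + b − a·b on (0.9000, 0.0640) = 0.9064
x1 ∧ x2 = a·b on (0.4300, 0.3600) = 0.1548
¬x1 = 1 − 0.4300 = 0.5700
¬x1 ∧ x3 = a·b on (0.5700, 0.4600) = 0.2622
(x1 ∧ x2) ∨ (¬x1 ∧ x3) = a + b − a·b on (0.1548, 0.2622) = 0.3764
(¬x4 ∨ (¬x2 ∧ x4)) ∨ ((x1 ∧ x2) ∨ (¬x1 ∧ x3)) = a + b − a·b on (0.9064, 0.3764) = 0.9416

0.942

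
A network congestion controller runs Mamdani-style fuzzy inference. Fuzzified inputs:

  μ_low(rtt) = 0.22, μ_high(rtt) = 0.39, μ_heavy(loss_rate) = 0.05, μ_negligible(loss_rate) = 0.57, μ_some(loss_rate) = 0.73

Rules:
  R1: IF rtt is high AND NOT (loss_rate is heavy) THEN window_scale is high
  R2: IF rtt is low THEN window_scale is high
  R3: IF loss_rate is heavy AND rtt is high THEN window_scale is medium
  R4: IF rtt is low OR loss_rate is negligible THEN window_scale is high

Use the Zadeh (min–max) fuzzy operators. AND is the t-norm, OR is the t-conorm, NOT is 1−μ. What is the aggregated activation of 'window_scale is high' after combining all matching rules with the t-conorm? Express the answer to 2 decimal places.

R1: high=0.39, ¬heavy=1−0.05=0.95; AND[min(a, b)] → w = 0.39
R2: low=0.22 → w = 0.22
R3: heavy=0.05, high=0.39; AND[min(a, b)] → w = 0.05
R4: low=0.22, negligible=0.57; OR[max(a, b)] → w = 0.57
Rules with consequent 'high': {R1, R2, R4} → strengths 0.39, 0.22, 0.57
Aggregate via t-conorm [max(a, b)]: 0.57

0.57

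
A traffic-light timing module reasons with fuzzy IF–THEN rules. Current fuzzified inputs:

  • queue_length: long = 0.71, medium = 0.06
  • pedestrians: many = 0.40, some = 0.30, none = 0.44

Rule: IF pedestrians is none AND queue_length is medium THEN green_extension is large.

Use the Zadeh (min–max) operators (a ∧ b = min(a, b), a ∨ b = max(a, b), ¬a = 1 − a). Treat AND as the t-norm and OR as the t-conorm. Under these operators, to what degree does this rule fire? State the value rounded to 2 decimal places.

0.06

firing strength: none=0.44, medium=0.06; AND[min(a, b)] → w = 0.06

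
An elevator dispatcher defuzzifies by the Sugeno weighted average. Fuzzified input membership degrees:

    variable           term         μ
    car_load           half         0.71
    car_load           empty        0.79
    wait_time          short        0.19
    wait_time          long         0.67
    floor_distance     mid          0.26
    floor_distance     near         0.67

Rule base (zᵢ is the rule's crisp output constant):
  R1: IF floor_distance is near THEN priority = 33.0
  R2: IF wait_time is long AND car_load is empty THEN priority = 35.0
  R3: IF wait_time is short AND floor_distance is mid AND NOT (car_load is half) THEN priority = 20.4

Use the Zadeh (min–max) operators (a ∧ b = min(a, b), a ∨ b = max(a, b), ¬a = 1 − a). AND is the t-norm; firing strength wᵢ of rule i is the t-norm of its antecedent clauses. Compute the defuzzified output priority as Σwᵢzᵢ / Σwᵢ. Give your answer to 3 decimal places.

32.311

R1 (z=33.0): near=0.67 → w = 0.67
R2 (z=35.0): long=0.67, empty=0.79; AND[min(a, b)] → w = 0.67
R3 (z=20.4): short=0.19, mid=0.26, ¬half=1−0.71=0.29; AND[min(a, b)] → w = 0.19
Weighted average = (0.67·33.0 + 0.67·35.0 + 0.19·20.4) / (0.67 + 0.67 + 0.19)
  = 49.4360 / 1.5300 = 32.311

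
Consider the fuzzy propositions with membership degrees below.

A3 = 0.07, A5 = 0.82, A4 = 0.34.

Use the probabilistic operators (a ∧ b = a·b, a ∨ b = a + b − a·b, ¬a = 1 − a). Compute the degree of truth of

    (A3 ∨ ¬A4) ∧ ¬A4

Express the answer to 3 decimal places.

0.451

¬A4 = 1 − 0.3400 = 0.6600
A3 ∨ ¬A4 = a + b − a·b on (0.0700, 0.6600) = 0.6838
¬A4 = 1 − 0.3400 = 0.6600
(A3 ∨ ¬A4) ∧ ¬A4 = a·b on (0.6838, 0.6600) = 0.4513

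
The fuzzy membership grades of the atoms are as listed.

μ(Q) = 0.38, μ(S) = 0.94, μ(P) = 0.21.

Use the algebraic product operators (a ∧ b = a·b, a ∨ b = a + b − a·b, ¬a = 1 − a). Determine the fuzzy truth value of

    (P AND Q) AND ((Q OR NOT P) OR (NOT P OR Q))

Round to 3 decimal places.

0.078

P AND Q = a·b on (0.2100, 0.3800) = 0.0798
NOT P = 1 − 0.2100 = 0.7900
Q OR NOT P = a + b − a·b on (0.3800, 0.7900) = 0.8698
NOT P = 1 − 0.2100 = 0.7900
NOT P OR Q = a + b − a·b on (0.7900, 0.3800) = 0.8698
(Q OR NOT P) OR (NOT P OR Q) = a + b − a·b on (0.8698, 0.8698) = 0.9830
(P AND Q) AND ((Q OR NOT P) OR (NOT P OR Q)) = a·b on (0.0798, 0.9830) = 0.0784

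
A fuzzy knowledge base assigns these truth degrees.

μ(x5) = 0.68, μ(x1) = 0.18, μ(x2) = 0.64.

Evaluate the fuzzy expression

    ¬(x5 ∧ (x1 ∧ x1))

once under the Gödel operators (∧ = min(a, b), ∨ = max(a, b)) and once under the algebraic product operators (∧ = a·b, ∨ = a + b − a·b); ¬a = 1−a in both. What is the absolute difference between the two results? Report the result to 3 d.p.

0.158

Under Gödel:
  x1 ∧ x1 = min(a, b) on (0.18, 0.18) = 0.18
  x5 ∧ (x1 ∧ x1) = min(a, b) on (0.68, 0.18) = 0.18
  ¬(x5 ∧ (x1 ∧ x1)) = 1 − 0.18 = 0.82
  → value = 0.8200
Under algebraic product:
  x1 ∧ x1 = a·b on (0.1800, 0.1800) = 0.0324
  x5 ∧ (x1 ∧ x1) = a·b on (0.6800, 0.0324) = 0.0220
  ¬(x5 ∧ (x1 ∧ x1)) = 1 − 0.0220 = 0.9780
  → value = 0.9780
|0.8200 − 0.9780| = 0.158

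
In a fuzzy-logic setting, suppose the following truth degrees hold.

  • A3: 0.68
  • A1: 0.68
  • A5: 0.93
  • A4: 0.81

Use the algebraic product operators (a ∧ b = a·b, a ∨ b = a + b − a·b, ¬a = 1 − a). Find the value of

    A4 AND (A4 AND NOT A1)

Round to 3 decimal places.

0.210

NOT A1 = 1 − 0.6800 = 0.3200
A4 AND NOT A1 = a·b on (0.8100, 0.3200) = 0.2592
A4 AND (A4 AND NOT A1) = a·b on (0.8100, 0.2592) = 0.2100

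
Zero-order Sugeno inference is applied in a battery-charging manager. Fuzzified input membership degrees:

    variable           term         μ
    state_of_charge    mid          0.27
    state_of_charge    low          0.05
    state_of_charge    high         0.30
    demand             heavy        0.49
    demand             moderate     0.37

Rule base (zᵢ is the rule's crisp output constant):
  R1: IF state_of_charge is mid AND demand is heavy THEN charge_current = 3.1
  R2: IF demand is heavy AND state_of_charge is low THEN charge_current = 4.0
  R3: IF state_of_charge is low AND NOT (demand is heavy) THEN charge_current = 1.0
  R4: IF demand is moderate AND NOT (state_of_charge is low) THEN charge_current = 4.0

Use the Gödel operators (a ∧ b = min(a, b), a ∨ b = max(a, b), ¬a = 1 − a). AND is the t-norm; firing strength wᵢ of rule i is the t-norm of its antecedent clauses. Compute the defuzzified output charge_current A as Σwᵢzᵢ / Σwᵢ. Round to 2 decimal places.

3.47

R1 (z=3.1): mid=0.27, heavy=0.49; AND[min(a, b)] → w = 0.27
R2 (z=4.0): heavy=0.49, low=0.05; AND[min(a, b)] → w = 0.05
R3 (z=1.0): low=0.05, ¬heavy=1−0.49=0.51; AND[min(a, b)] → w = 0.05
R4 (z=4.0): moderate=0.37, ¬low=1−0.05=0.95; AND[min(a, b)] → w = 0.37
Weighted average = (0.27·3.1 + 0.05·4.0 + 0.05·1.0 + 0.37·4.0) / (0.27 + 0.05 + 0.05 + 0.37)
  = 2.5670 / 0.7400 = 3.47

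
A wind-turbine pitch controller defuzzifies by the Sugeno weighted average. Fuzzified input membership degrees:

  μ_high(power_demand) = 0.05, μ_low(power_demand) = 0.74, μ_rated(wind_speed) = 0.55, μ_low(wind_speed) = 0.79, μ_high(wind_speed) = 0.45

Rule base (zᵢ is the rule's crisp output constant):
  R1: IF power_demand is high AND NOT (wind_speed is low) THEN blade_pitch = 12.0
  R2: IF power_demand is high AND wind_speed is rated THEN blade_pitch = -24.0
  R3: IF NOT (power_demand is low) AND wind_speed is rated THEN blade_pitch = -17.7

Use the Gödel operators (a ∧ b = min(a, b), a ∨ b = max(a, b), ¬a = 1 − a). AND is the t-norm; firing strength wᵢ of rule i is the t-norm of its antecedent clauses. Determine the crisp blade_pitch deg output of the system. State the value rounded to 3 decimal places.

R1 (z=12.0): high=0.05, ¬low=1−0.79=0.21; AND[min(a, b)] → w = 0.05
R2 (z=-24.0): high=0.05, rated=0.55; AND[min(a, b)] → w = 0.05
R3 (z=-17.7): ¬low=1−0.74=0.26, rated=0.55; AND[min(a, b)] → w = 0.26
Weighted average = (0.05·12.0 + 0.05·-24.0 + 0.26·-17.7) / (0.05 + 0.05 + 0.26)
  = -5.2020 / 0.3600 = -14.450

-14.450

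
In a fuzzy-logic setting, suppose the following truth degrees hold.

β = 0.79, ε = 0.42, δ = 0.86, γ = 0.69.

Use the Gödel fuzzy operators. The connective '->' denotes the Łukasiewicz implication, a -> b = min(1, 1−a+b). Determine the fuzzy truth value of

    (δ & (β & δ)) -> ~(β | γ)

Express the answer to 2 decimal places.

0.42

β & δ = min(a, b) on (0.79, 0.86) = 0.79
δ & (β & δ) = min(a, b) on (0.86, 0.79) = 0.79
β | γ = max(a, b) on (0.79, 0.69) = 0.79
~(β | γ) = 1 − 0.79 = 0.21
(δ & (β & δ)) -> ~(β | γ)  [Łukasiewicz: min(1, 1−a+b)] with a=0.79, b=0.21 → 0.42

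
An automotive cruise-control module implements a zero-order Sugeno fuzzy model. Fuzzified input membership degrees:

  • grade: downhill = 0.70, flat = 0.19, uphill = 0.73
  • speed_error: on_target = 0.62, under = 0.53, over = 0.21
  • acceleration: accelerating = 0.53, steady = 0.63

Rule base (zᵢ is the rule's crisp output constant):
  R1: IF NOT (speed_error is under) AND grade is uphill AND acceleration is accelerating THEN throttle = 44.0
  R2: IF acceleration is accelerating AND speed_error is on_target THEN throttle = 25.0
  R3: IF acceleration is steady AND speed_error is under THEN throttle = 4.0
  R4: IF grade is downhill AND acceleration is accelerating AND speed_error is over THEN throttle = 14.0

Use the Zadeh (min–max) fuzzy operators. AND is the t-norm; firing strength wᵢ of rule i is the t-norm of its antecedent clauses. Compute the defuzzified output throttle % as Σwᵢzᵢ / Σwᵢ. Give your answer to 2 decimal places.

R1 (z=44.0): ¬under=1−0.53=0.47, uphill=0.73, accelerating=0.53; AND[min(a, b)] → w = 0.47
R2 (z=25.0): accelerating=0.53, on_target=0.62; AND[min(a, b)] → w = 0.53
R3 (z=4.0): steady=0.63, under=0.53; AND[min(a, b)] → w = 0.53
R4 (z=14.0): downhill=0.70, accelerating=0.53, over=0.21; AND[min(a, b)] → w = 0.21
Weighted average = (0.47·44.0 + 0.53·25.0 + 0.53·4.0 + 0.21·14.0) / (0.47 + 0.53 + 0.53 + 0.21)
  = 38.9900 / 1.7400 = 22.41

22.41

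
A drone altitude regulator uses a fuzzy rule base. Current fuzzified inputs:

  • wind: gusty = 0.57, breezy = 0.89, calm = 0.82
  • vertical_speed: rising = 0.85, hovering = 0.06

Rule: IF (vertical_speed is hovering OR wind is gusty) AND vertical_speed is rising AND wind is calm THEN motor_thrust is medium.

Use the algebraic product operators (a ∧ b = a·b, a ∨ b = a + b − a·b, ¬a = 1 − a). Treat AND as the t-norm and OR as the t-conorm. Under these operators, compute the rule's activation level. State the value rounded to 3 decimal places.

firing strength: (hovering=0.06 OR gusty=0.57) = 0.5958; AND[a·b] with rising=0.85, calm=0.82 → w = 0.4153

0.415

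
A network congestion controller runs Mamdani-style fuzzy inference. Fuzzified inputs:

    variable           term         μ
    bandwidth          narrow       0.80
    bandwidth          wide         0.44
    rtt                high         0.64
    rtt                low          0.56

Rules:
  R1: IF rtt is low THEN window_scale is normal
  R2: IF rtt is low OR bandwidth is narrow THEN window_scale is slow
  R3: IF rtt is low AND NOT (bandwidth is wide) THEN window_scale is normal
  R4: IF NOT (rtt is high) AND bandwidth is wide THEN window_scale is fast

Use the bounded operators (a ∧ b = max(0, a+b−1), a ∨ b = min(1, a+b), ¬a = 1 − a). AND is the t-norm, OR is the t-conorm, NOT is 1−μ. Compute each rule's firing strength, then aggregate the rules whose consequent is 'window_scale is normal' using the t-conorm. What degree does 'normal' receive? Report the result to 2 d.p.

R1: low=0.56 → w = 0.56
R2: low=0.56, narrow=0.80; OR[min(1, a+b)] → w = 1.00
R3: low=0.56, ¬wide=1−0.44=0.56; AND[max(0, a+b−1)] → w = 0.12
R4: ¬high=1−0.64=0.36, wide=0.44; AND[max(0, a+b−1)] → w = 0.00
Rules with consequent 'normal': {R1, R3} → strengths 0.56, 0.12
Aggregate via t-conorm [min(1, a+b)]: 0.68

0.68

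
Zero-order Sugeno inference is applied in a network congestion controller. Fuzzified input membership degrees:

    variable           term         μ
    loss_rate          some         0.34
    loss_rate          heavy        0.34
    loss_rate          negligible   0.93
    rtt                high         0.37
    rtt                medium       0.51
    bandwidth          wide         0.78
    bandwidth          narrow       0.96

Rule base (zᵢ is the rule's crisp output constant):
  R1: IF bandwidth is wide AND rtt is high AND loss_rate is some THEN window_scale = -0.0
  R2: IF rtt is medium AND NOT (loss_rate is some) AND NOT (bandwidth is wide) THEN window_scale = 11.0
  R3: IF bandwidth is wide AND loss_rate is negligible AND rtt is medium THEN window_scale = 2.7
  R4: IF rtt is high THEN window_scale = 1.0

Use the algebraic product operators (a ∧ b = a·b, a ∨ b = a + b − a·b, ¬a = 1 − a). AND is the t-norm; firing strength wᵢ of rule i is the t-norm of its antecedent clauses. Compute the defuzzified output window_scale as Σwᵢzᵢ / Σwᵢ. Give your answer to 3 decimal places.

2.394

R1 (z=-0.0): wide=0.78, high=0.37, some=0.34; AND[a·b] → w = 0.0981
R2 (z=11.0): medium=0.51, ¬some=1−0.34=0.66, ¬wide=1−0.78=0.22; AND[a·b] → w = 0.0741
R3 (z=2.7): wide=0.78, negligible=0.93, medium=0.51; AND[a·b] → w = 0.3700
R4 (z=1.0): high=0.37 → w = 0.3700
Weighted average = (0.0981·-0.0 + 0.0741·11.0 + 0.3700·2.7 + 0.3700·1.0) / (0.0981 + 0.0741 + 0.3700 + 0.3700)
  = 2.1834 / 0.9121 = 2.394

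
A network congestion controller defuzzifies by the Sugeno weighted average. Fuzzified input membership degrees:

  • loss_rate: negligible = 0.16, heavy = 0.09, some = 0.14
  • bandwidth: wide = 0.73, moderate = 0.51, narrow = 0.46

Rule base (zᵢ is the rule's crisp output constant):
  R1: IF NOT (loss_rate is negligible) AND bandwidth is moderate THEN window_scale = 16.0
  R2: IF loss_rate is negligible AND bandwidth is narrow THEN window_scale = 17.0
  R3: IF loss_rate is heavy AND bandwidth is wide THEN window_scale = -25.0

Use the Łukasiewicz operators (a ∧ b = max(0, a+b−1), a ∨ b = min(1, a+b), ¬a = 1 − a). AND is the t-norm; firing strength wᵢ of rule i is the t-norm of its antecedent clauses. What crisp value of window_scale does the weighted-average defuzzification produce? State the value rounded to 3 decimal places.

16.000

R1 (z=16.0): ¬negligible=1−0.16=0.84, moderate=0.51; AND[max(0, a+b−1)] → w = 0.35
R2 (z=17.0): negligible=0.16, narrow=0.46; AND[max(0, a+b−1)] → w = 0.00
R3 (z=-25.0): heavy=0.09, wide=0.73; AND[max(0, a+b−1)] → w = 0.00
Weighted average = (0.35·16.0 + 0.00·17.0 + 0.00·-25.0) / (0.35 + 0.00 + 0.00)
  = 5.6000 / 0.3500 = 16.000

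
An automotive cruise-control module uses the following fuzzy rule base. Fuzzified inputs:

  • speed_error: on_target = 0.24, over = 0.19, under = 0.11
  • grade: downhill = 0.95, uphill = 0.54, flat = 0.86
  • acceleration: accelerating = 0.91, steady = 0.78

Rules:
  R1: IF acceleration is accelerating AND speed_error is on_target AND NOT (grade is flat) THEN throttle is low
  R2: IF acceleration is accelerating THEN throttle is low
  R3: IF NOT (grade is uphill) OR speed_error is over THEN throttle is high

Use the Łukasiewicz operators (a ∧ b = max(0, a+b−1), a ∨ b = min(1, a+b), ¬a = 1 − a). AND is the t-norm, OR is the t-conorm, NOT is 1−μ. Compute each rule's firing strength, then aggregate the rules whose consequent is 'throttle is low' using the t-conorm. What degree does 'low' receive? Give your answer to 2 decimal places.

R1: accelerating=0.91, on_target=0.24, ¬flat=1−0.86=0.14; AND[max(0, a+b−1)] → w = 0.00
R2: accelerating=0.91 → w = 0.91
R3: ¬uphill=1−0.54=0.46, over=0.19; OR[min(1, a+b)] → w = 0.65
Rules with consequent 'low': {R1, R2} → strengths 0.00, 0.91
Aggregate via t-conorm [min(1, a+b)]: 0.91

0.91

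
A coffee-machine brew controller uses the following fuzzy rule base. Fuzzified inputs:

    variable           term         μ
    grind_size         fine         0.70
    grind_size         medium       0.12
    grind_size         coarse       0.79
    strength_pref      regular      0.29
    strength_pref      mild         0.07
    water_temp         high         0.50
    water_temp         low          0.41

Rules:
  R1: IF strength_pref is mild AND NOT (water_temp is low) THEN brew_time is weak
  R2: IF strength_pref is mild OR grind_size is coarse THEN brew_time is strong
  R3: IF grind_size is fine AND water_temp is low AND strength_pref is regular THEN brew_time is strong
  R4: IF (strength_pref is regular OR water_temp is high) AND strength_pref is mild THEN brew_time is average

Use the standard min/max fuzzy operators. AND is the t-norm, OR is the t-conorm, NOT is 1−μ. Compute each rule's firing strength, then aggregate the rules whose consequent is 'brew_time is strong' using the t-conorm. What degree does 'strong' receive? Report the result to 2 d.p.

R1: mild=0.07, ¬low=1−0.41=0.59; AND[min(a, b)] → w = 0.07
R2: mild=0.07, coarse=0.79; OR[max(a, b)] → w = 0.79
R3: fine=0.70, low=0.41, regular=0.29; AND[min(a, b)] → w = 0.29
R4: (regular=0.29 OR high=0.50) = 0.50; AND[min(a, b)] with mild=0.07 → w = 0.07
Rules with consequent 'strong': {R2, R3} → strengths 0.79, 0.29
Aggregate via t-conorm [max(a, b)]: 0.79

0.79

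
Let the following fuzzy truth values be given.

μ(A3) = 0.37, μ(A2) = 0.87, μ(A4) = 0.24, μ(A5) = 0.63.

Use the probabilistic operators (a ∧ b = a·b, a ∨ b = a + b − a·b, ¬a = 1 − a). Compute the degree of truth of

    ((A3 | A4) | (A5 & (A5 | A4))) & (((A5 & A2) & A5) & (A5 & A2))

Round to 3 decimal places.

A3 | A4 = a + b − a·b on (0.3700, 0.2400) = 0.5212
A5 | A4 = a + b − a·b on (0.6300, 0.2400) = 0.7188
A5 & (A5 | A4) = a·b on (0.6300, 0.7188) = 0.4528
(A3 | A4) | (A5 & (A5 | A4)) = a + b − a·b on (0.5212, 0.4528) = 0.7380
A5 & A2 = a·b on (0.6300, 0.8700) = 0.5481
(A5 & A2) & A5 = a·b on (0.5481, 0.6300) = 0.3453
A5 & A2 = a·b on (0.6300, 0.8700) = 0.5481
((A5 & A2) & A5) & (A5 & A2) = a·b on (0.3453, 0.5481) = 0.1893
((A3 | A4) | (A5 & (A5 | A4))) & (((A5 & A2) & A5) & (A5 & A2)) = a·b on (0.7380, 0.1893) = 0.1397

0.140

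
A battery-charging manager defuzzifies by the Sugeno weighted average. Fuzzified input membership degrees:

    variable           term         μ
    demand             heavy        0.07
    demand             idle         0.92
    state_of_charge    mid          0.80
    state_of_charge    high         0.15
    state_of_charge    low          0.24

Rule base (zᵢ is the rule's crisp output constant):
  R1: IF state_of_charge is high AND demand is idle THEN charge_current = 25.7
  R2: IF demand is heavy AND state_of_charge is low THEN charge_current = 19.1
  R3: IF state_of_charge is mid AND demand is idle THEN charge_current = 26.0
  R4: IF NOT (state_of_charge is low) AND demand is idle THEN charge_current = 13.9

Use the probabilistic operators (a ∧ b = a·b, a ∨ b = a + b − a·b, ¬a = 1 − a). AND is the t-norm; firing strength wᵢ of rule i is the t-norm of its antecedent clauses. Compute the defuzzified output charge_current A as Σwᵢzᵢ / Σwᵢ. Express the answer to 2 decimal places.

R1 (z=25.7): high=0.15, idle=0.92; AND[a·b] → w = 0.1380
R2 (z=19.1): heavy=0.07, low=0.24; AND[a·b] → w = 0.0168
R3 (z=26.0): mid=0.80, idle=0.92; AND[a·b] → w = 0.7360
R4 (z=13.9): ¬low=1−0.24=0.76, idle=0.92; AND[a·b] → w = 0.6992
Weighted average = (0.1380·25.7 + 0.0168·19.1 + 0.7360·26.0 + 0.6992·13.9) / (0.1380 + 0.0168 + 0.7360 + 0.6992)
  = 32.7224 / 1.5900 = 20.58

20.58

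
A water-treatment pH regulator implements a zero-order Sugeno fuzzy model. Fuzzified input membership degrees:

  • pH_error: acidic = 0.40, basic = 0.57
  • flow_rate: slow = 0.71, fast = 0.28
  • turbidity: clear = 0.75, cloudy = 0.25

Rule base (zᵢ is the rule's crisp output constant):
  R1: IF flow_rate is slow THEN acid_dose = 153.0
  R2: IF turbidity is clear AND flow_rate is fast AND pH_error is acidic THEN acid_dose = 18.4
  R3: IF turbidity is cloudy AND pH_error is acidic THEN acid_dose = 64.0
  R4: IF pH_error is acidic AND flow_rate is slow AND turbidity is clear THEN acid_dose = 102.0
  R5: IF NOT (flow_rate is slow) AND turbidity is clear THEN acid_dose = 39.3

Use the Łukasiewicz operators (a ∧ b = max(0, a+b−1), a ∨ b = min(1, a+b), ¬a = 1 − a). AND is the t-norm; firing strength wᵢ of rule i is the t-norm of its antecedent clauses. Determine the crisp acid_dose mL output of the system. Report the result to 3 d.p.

146.936

R1 (z=153.0): slow=0.71 → w = 0.71
R2 (z=18.4): clear=0.75, fast=0.28, acidic=0.40; AND[max(0, a+b−1)] → w = 0.00
R3 (z=64.0): cloudy=0.25, acidic=0.40; AND[max(0, a+b−1)] → w = 0.00
R4 (z=102.0): acidic=0.40, slow=0.71, clear=0.75; AND[max(0, a+b−1)] → w = 0.00
R5 (z=39.3): ¬slow=1−0.71=0.29, clear=0.75; AND[max(0, a+b−1)] → w = 0.04
Weighted average = (0.71·153.0 + 0.00·18.4 + 0.00·64.0 + 0.00·102.0 + 0.04·39.3) / (0.71 + 0.00 + 0.00 + 0.00 + 0.04)
  = 110.2020 / 0.7500 = 146.936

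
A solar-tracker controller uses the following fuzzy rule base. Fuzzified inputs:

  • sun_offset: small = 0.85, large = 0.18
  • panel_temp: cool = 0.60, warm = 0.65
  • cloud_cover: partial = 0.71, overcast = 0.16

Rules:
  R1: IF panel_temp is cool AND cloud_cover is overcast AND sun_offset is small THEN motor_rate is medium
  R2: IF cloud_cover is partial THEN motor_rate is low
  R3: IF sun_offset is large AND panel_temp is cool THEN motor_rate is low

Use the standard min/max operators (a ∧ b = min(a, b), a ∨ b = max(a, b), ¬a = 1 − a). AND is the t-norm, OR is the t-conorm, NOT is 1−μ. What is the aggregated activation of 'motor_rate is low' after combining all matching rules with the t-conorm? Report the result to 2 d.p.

R1: cool=0.60, overcast=0.16, small=0.85; AND[min(a, b)] → w = 0.16
R2: partial=0.71 → w = 0.71
R3: large=0.18, cool=0.60; AND[min(a, b)] → w = 0.18
Rules with consequent 'low': {R2, R3} → strengths 0.71, 0.18
Aggregate via t-conorm [max(a, b)]: 0.71

0.71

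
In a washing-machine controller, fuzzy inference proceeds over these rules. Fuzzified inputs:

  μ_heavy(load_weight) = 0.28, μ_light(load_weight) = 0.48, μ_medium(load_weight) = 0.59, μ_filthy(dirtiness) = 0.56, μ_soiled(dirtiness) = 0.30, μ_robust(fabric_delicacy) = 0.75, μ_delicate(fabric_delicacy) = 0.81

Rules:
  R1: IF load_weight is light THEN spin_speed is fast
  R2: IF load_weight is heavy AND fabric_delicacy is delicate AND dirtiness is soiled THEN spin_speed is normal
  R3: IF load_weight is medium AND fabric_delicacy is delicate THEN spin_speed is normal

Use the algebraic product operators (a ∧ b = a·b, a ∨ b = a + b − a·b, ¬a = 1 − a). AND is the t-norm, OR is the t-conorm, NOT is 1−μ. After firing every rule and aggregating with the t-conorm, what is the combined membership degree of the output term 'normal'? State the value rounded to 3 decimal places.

0.513

R1: light=0.48 → w = 0.4800
R2: heavy=0.28, delicate=0.81, soiled=0.30; AND[a·b] → w = 0.0680
R3: medium=0.59, delicate=0.81; AND[a·b] → w = 0.4779
Rules with consequent 'normal': {R2, R3} → strengths 0.0680, 0.4779
Aggregate via t-conorm [a + b − a·b]: 0.5134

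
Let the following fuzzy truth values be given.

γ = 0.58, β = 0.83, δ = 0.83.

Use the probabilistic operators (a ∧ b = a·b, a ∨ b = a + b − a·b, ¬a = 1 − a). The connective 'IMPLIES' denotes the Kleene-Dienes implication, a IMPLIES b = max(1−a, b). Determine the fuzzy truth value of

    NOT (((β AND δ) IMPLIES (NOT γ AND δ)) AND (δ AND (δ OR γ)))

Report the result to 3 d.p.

0.731

β AND δ = a·b on (0.8300, 0.8300) = 0.6889
NOT γ = 1 − 0.5800 = 0.4200
NOT γ AND δ = a·b on (0.4200, 0.8300) = 0.3486
(β AND δ) IMPLIES (NOT γ AND δ)  [Kleene-Dienes: max(1−a, b)] with a=0.6889, b=0.3486 → 0.3486
δ OR γ = a + b − a·b on (0.8300, 0.5800) = 0.9286
δ AND (δ OR γ) = a·b on (0.8300, 0.9286) = 0.7707
((β AND δ) IMPLIES (NOT γ AND δ)) AND (δ AND (δ OR γ)) = a·b on (0.3486, 0.7707) = 0.2687
NOT (((β AND δ) IMPLIES (NOT γ AND δ)) AND (δ AND (δ OR γ))) = 1 − 0.2687 = 0.7313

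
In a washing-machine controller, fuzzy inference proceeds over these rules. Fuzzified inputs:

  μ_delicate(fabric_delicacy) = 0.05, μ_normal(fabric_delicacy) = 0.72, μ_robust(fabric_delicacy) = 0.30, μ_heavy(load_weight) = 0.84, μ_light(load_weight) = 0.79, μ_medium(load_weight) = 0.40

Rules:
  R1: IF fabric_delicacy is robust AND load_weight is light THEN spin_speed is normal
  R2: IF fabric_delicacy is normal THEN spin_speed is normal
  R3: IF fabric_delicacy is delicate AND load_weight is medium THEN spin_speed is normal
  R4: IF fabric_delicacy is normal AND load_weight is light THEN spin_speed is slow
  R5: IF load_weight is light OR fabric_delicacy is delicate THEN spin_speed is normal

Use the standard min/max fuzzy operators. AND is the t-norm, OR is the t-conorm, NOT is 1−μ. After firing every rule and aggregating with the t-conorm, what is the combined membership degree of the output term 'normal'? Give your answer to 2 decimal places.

0.79

R1: robust=0.30, light=0.79; AND[min(a, b)] → w = 0.30
R2: normal=0.72 → w = 0.72
R3: delicate=0.05, medium=0.40; AND[min(a, b)] → w = 0.05
R4: normal=0.72, light=0.79; AND[min(a, b)] → w = 0.72
R5: light=0.79, delicate=0.05; OR[max(a, b)] → w = 0.79
Rules with consequent 'normal': {R1, R2, R3, R5} → strengths 0.30, 0.72, 0.05, 0.79
Aggregate via t-conorm [max(a, b)]: 0.79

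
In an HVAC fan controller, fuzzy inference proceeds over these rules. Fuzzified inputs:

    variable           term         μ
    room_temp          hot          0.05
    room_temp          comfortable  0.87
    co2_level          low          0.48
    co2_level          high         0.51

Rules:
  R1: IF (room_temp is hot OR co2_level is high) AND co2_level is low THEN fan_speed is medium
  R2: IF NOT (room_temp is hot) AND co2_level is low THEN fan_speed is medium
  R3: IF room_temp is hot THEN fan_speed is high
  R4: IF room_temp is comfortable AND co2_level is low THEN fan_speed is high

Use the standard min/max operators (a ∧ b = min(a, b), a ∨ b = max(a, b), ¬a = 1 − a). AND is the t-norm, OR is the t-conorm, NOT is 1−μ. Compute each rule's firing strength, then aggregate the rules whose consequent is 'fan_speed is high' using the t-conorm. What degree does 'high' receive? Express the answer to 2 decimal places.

R1: (hot=0.05 OR high=0.51) = 0.51; AND[min(a, b)] with low=0.48 → w = 0.48
R2: ¬hot=1−0.05=0.95, low=0.48; AND[min(a, b)] → w = 0.48
R3: hot=0.05 → w = 0.05
R4: comfortable=0.87, low=0.48; AND[min(a, b)] → w = 0.48
Rules with consequent 'high': {R3, R4} → strengths 0.05, 0.48
Aggregate via t-conorm [max(a, b)]: 0.48

0.48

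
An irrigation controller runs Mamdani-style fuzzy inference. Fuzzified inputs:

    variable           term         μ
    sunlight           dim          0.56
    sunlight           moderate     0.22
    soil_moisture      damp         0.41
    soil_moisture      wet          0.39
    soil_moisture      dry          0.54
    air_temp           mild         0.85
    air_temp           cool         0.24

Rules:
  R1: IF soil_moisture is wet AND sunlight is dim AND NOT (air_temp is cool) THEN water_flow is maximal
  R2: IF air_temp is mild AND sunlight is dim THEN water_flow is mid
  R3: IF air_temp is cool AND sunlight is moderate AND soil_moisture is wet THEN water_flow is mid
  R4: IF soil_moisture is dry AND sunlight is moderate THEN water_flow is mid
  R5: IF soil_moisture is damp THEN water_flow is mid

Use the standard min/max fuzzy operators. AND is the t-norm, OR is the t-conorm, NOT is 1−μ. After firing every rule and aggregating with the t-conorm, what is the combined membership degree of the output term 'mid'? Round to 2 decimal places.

R1: wet=0.39, dim=0.56, ¬cool=1−0.24=0.76; AND[min(a, b)] → w = 0.39
R2: mild=0.85, dim=0.56; AND[min(a, b)] → w = 0.56
R3: cool=0.24, moderate=0.22, wet=0.39; AND[min(a, b)] → w = 0.22
R4: dry=0.54, moderate=0.22; AND[min(a, b)] → w = 0.22
R5: damp=0.41 → w = 0.41
Rules with consequent 'mid': {R2, R3, R4, R5} → strengths 0.56, 0.22, 0.22, 0.41
Aggregate via t-conorm [max(a, b)]: 0.56

0.56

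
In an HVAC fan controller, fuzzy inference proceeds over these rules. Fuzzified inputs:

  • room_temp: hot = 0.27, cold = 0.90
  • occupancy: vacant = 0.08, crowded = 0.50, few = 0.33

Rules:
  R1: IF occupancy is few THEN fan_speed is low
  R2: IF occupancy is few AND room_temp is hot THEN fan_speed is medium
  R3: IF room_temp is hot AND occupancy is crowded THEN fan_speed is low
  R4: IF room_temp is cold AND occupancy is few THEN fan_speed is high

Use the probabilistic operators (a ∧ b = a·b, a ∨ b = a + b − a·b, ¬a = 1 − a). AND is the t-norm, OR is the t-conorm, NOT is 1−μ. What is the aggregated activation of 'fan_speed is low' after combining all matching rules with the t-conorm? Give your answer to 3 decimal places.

R1: few=0.33 → w = 0.3300
R2: few=0.33, hot=0.27; AND[a·b] → w = 0.0891
R3: hot=0.27, crowded=0.50; AND[a·b] → w = 0.1350
R4: cold=0.90, few=0.33; AND[a·b] → w = 0.2970
Rules with consequent 'low': {R1, R3} → strengths 0.3300, 0.1350
Aggregate via t-conorm [a + b − a·b]: 0.4204

0.420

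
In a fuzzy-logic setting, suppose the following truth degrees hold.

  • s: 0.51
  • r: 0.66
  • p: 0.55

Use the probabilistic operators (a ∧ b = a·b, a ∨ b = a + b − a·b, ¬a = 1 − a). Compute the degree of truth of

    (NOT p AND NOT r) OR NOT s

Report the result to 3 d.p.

NOT p = 1 − 0.5500 = 0.4500
NOT r = 1 − 0.6600 = 0.3400
NOT p AND NOT r = a·b on (0.4500, 0.3400) = 0.1530
NOT s = 1 − 0.5100 = 0.4900
(NOT p AND NOT r) OR NOT s = a + b − a·b on (0.1530, 0.4900) = 0.5680

0.568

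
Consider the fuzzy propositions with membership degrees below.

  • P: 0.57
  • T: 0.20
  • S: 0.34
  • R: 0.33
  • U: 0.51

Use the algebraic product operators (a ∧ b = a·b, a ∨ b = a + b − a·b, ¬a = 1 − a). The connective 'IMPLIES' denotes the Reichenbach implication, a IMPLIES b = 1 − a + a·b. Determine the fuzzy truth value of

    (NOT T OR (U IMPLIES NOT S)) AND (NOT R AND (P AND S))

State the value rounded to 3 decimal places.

0.125

NOT T = 1 − 0.2000 = 0.8000
NOT S = 1 − 0.3400 = 0.6600
U IMPLIES NOT S  [Reichenbach: 1 − a + a·b] with a=0.5100, b=0.6600 → 0.8266
NOT T OR (U IMPLIES NOT S) = a + b − a·b on (0.8000, 0.8266) = 0.9653
NOT R = 1 − 0.3300 = 0.6700
P AND S = a·b on (0.5700, 0.3400) = 0.1938
NOT R AND (P AND S) = a·b on (0.6700, 0.1938) = 0.1298
(NOT T OR (U IMPLIES NOT S)) AND (NOT R AND (P AND S)) = a·b on (0.9653, 0.1298) = 0.1253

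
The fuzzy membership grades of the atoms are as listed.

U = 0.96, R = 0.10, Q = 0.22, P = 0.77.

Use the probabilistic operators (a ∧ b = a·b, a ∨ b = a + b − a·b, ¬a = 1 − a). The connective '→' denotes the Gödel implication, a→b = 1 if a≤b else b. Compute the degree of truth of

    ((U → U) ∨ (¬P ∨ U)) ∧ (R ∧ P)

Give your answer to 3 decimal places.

0.077

U → U  [Gödel: 1 if a≤b else b] with a=0.9600, b=0.9600 → 1.0000
¬P = 1 − 0.7700 = 0.2300
¬P ∨ U = a + b − a·b on (0.2300, 0.9600) = 0.9692
(U → U) ∨ (¬P ∨ U) = a + b − a·b on (1.0000, 0.9692) = 1.0000
R ∧ P = a·b on (0.1000, 0.7700) = 0.0770
((U → U) ∨ (¬P ∨ U)) ∧ (R ∧ P) = a·b on (1.0000, 0.0770) = 0.0770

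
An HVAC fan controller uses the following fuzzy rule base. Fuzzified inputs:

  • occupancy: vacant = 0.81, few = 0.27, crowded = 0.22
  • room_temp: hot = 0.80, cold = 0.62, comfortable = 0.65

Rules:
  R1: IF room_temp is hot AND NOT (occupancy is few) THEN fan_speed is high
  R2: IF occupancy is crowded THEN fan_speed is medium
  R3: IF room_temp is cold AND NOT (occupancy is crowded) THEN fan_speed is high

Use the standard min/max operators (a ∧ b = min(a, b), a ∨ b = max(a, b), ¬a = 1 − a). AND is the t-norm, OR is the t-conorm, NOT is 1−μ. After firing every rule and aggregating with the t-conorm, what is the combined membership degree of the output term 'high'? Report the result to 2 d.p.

0.73

R1: hot=0.80, ¬few=1−0.27=0.73; AND[min(a, b)] → w = 0.73
R2: crowded=0.22 → w = 0.22
R3: cold=0.62, ¬crowded=1−0.22=0.78; AND[min(a, b)] → w = 0.62
Rules with consequent 'high': {R1, R3} → strengths 0.73, 0.62
Aggregate via t-conorm [max(a, b)]: 0.73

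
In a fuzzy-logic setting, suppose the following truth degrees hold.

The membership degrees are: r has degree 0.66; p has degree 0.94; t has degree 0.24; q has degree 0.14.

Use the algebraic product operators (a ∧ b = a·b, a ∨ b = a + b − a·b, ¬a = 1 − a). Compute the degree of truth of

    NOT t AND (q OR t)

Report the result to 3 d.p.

NOT t = 1 − 0.2400 = 0.7600
q OR t = a + b − a·b on (0.1400, 0.2400) = 0.3464
NOT t AND (q OR t) = a·b on (0.7600, 0.3464) = 0.2633

0.263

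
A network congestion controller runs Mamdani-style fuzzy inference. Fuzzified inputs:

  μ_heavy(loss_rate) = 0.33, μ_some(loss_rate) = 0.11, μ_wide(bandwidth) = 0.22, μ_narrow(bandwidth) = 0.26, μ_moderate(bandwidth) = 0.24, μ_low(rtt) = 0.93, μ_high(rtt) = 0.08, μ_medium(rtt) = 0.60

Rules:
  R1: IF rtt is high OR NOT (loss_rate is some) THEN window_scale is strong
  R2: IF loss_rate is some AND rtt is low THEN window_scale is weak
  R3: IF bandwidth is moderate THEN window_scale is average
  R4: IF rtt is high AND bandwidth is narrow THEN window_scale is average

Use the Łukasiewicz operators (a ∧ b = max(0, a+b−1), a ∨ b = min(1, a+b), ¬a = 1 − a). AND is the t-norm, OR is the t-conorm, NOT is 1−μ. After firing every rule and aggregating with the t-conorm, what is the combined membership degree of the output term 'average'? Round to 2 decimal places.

R1: high=0.08, ¬some=1−0.11=0.89; OR[min(1, a+b)] → w = 0.97
R2: some=0.11, low=0.93; AND[max(0, a+b−1)] → w = 0.04
R3: moderate=0.24 → w = 0.24
R4: high=0.08, narrow=0.26; AND[max(0, a+b−1)] → w = 0.00
Rules with consequent 'average': {R3, R4} → strengths 0.24, 0.00
Aggregate via t-conorm [min(1, a+b)]: 0.24

0.24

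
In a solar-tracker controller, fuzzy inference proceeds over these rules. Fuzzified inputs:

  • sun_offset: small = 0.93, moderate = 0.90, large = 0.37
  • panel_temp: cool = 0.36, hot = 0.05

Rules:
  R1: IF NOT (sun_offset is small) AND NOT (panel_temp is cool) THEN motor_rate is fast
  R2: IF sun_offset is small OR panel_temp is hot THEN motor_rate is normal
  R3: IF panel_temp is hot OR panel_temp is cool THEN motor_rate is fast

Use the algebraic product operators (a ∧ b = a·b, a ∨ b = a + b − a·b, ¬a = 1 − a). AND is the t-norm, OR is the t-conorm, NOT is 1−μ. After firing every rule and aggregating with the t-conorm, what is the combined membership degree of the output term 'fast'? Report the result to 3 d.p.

R1: ¬small=1−0.93=0.07, ¬cool=1−0.36=0.64; AND[a·b] → w = 0.0448
R2: small=0.93, hot=0.05; OR[a + b − a·b] → w = 0.9335
R3: hot=0.05, cool=0.36; OR[a + b − a·b] → w = 0.3920
Rules with consequent 'fast': {R1, R3} → strengths 0.0448, 0.3920
Aggregate via t-conorm [a + b − a·b]: 0.4192

0.419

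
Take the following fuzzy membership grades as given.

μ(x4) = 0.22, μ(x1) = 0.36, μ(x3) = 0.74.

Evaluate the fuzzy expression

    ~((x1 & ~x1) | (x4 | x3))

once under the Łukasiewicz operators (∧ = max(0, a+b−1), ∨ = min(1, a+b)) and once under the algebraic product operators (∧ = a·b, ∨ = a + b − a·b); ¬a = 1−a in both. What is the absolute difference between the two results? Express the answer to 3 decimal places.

0.116

Under Łukasiewicz:
  ~x1 = 1 − 0.36 = 0.64
  x1 & ~x1 = max(0, a+b−1) on (0.36, 0.64) = 0.00
  x4 | x3 = min(1, a+b) on (0.22, 0.74) = 0.96
  (x1 & ~x1) | (x4 | x3) = min(1, a+b) on (0.00, 0.96) = 0.96
  ~((x1 & ~x1) | (x4 | x3)) = 1 − 0.96 = 0.04
  → value = 0.0400
Under algebraic product:
  ~x1 = 1 − 0.3600 = 0.6400
  x1 & ~x1 = a·b on (0.3600, 0.6400) = 0.2304
  x4 | x3 = a + b − a·b on (0.2200, 0.7400) = 0.7972
  (x1 & ~x1) | (x4 | x3) = a + b − a·b on (0.2304, 0.7972) = 0.8439
  ~((x1 & ~x1) | (x4 | x3)) = 1 − 0.8439 = 0.1561
  → value = 0.1561
|0.0400 − 0.1561| = 0.116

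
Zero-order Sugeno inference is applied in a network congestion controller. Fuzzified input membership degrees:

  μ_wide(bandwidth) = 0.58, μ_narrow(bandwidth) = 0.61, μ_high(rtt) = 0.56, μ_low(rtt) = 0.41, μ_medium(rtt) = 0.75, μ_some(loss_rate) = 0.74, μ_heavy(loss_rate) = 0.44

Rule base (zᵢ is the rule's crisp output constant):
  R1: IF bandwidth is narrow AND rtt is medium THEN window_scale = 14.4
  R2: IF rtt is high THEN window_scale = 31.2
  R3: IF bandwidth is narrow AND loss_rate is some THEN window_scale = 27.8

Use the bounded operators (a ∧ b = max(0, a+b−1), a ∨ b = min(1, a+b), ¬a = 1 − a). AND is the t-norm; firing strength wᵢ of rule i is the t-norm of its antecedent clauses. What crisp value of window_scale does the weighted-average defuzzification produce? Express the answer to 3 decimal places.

R1 (z=14.4): narrow=0.61, medium=0.75; AND[max(0, a+b−1)] → w = 0.36
R2 (z=31.2): high=0.56 → w = 0.56
R3 (z=27.8): narrow=0.61, some=0.74; AND[max(0, a+b−1)] → w = 0.35
Weighted average = (0.36·14.4 + 0.56·31.2 + 0.35·27.8) / (0.36 + 0.56 + 0.35)
  = 32.3860 / 1.2700 = 25.501

25.501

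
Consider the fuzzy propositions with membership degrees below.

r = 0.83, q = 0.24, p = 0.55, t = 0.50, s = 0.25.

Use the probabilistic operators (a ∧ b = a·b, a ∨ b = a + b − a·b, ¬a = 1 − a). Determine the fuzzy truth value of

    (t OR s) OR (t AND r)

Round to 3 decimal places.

0.781

t OR s = a + b − a·b on (0.5000, 0.2500) = 0.6250
t AND r = a·b on (0.5000, 0.8300) = 0.4150
(t OR s) OR (t AND r) = a + b − a·b on (0.6250, 0.4150) = 0.7806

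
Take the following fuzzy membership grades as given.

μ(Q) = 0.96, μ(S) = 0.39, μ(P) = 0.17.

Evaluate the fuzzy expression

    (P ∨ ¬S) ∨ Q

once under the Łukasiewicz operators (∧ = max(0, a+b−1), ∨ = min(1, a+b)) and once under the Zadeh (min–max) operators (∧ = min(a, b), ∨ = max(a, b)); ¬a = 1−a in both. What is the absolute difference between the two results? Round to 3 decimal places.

Under Łukasiewicz:
  ¬S = 1 − 0.39 = 0.61
  P ∨ ¬S = min(1, a+b) on (0.17, 0.61) = 0.78
  (P ∨ ¬S) ∨ Q = min(1, a+b) on (0.78, 0.96) = 1.00
  → value = 1.0000
Under Zadeh (min–max):
  ¬S = 1 − 0.39 = 0.61
  P ∨ ¬S = max(a, b) on (0.17, 0.61) = 0.61
  (P ∨ ¬S) ∨ Q = max(a, b) on (0.61, 0.96) = 0.96
  → value = 0.9600
|1.0000 − 0.9600| = 0.040

0.040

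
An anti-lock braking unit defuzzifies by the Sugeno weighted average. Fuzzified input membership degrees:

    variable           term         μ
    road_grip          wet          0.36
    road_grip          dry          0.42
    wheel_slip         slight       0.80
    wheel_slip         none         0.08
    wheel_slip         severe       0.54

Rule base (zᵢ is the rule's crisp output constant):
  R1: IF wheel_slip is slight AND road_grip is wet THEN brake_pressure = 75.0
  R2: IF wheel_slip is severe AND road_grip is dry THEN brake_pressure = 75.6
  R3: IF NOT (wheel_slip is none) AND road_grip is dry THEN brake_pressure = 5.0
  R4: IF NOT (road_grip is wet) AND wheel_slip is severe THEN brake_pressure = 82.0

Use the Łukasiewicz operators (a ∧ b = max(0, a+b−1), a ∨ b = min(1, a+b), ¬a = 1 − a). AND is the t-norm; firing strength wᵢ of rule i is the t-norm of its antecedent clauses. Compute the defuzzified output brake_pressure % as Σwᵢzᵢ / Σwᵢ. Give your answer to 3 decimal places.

41.853

R1 (z=75.0): slight=0.80, wet=0.36; AND[max(0, a+b−1)] → w = 0.16
R2 (z=75.6): severe=0.54, dry=0.42; AND[max(0, a+b−1)] → w = 0.00
R3 (z=5.0): ¬none=1−0.08=0.92, dry=0.42; AND[max(0, a+b−1)] → w = 0.34
R4 (z=82.0): ¬wet=1−0.36=0.64, severe=0.54; AND[max(0, a+b−1)] → w = 0.18
Weighted average = (0.16·75.0 + 0.00·75.6 + 0.34·5.0 + 0.18·82.0) / (0.16 + 0.00 + 0.34 + 0.18)
  = 28.4600 / 0.6800 = 41.853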